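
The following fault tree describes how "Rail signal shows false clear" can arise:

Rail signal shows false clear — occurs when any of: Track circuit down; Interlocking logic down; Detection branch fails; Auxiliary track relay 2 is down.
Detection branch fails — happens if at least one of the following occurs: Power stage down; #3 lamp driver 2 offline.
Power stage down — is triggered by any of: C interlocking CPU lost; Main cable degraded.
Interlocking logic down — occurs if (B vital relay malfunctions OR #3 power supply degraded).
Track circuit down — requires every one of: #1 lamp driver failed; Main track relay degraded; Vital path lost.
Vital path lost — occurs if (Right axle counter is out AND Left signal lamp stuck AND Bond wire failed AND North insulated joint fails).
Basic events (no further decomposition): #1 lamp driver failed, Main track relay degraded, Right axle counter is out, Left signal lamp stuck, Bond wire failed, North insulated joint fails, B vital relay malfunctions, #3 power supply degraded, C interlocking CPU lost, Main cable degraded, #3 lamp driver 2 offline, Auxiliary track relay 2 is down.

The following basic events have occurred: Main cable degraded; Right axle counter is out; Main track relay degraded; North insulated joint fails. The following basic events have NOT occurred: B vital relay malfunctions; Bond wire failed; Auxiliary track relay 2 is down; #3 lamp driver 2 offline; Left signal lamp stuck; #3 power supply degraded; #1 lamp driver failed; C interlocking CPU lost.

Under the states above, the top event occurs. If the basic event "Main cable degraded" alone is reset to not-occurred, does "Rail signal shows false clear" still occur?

No

Counterfactual: set "Main cable degraded" to not occurred.
Vital path lost [AND]: Right axle counter is out=occurs, Left signal lamp stuck=not, Bond wire failed=not, North insulated joint fails=occurs → not all inputs occur → does not occur.
Track circuit down [AND]: #1 lamp driver failed=not, Main track relay degraded=occurs, Vital path lost=not → not all inputs occur → does not occur.
Interlocking logic down [OR]: B vital relay malfunctions=not, #3 power supply degraded=not → no input occurs → does not occur.
Power stage down [OR]: C interlocking CPU lost=not, Main cable degraded=not → no input occurs → does not occur.
Detection branch fails [OR]: Power stage down=not, #3 lamp driver 2 offline=not → no input occurs → does not occur.
Rail signal shows false clear [OR]: Track circuit down=not, Interlocking logic down=not, Detection branch fails=not, Auxiliary track relay 2 is down=not → no input occurs → does not occur.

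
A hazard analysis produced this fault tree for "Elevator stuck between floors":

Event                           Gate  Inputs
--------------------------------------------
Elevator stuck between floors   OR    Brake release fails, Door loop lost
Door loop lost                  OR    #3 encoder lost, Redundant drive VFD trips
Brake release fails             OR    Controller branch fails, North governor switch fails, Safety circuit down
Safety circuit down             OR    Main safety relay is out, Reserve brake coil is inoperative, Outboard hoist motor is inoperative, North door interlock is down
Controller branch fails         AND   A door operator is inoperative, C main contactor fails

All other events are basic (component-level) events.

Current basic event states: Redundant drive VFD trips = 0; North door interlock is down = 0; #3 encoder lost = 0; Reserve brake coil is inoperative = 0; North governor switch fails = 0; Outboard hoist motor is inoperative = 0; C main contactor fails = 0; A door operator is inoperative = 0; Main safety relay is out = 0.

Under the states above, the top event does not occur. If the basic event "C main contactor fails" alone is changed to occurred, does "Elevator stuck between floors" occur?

Counterfactual: set "C main contactor fails" to occurred.
Controller branch fails [AND]: A door operator is inoperative=not, C main contactor fails=occurs → not all inputs occur → does not occur.
Safety circuit down [OR]: Main safety relay is out=not, Reserve brake coil is inoperative=not, Outboard hoist motor is inoperative=not, North door interlock is down=not → no input occurs → does not occur.
Brake release fails [OR]: Controller branch fails=not, North governor switch fails=not, Safety circuit down=not → no input occurs → does not occur.
Door loop lost [OR]: #3 encoder lost=not, Redundant drive VFD trips=not → no input occurs → does not occur.
Elevator stuck between floors [OR]: Brake release fails=not, Door loop lost=not → no input occurs → does not occur.

No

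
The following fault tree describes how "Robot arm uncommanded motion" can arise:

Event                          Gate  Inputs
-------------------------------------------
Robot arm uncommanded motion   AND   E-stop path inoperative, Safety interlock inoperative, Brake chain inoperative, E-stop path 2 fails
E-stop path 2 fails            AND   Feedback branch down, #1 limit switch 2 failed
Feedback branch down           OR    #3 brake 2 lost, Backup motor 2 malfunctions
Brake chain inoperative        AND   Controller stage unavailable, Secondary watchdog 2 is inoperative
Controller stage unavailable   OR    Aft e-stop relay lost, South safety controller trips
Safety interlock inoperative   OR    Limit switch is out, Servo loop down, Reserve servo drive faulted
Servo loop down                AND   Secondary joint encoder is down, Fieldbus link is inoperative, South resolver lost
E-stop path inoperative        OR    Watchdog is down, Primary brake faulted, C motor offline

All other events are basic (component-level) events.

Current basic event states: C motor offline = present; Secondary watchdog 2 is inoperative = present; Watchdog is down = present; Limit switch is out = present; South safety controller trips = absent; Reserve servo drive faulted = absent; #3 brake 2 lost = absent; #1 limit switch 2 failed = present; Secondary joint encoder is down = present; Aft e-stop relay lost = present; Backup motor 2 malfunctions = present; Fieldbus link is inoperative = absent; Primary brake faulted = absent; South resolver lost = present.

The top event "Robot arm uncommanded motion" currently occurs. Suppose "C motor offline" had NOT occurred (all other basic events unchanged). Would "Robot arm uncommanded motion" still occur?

Yes

Counterfactual: set "C motor offline" to not occurred.
E-stop path inoperative [OR]: Watchdog is down=occurs, Primary brake faulted=not, C motor offline=not → at least one input occurs → occurs.
Servo loop down [AND]: Secondary joint encoder is down=occurs, Fieldbus link is inoperative=not, South resolver lost=occurs → not all inputs occur → does not occur.
Safety interlock inoperative [OR]: Limit switch is out=occurs, Servo loop down=not, Reserve servo drive faulted=not → at least one input occurs → occurs.
Controller stage unavailable [OR]: Aft e-stop relay lost=occurs, South safety controller trips=not → at least one input occurs → occurs.
Brake chain inoperative [AND]: Controller stage unavailable=occurs, Secondary watchdog 2 is inoperative=occurs → all inputs occur → occurs.
Feedback branch down [OR]: #3 brake 2 lost=not, Backup motor 2 malfunctions=occurs → at least one input occurs → occurs.
E-stop path 2 fails [AND]: Feedback branch down=occurs, #1 limit switch 2 failed=occurs → all inputs occur → occurs.
Robot arm uncommanded motion [AND]: E-stop path inoperative=occurs, Safety interlock inoperative=occurs, Brake chain inoperative=occurs, E-stop path 2 fails=occurs → all inputs occur → occurs.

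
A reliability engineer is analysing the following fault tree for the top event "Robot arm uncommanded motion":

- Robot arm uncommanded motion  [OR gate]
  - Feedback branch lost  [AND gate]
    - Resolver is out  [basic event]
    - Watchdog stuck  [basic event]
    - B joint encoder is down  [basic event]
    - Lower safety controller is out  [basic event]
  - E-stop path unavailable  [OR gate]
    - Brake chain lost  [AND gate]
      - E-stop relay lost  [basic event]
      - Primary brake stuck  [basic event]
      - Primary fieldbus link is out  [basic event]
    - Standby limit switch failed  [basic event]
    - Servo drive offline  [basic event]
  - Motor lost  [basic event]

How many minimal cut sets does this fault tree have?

5

Feedback branch lost [AND]: one cut set from each child combined → 1 × 1 × 1 × 1 = 1 cut set(s).
Brake chain lost [AND]: one cut set from each child combined → 1 × 1 × 1 = 1 cut set(s).
E-stop path unavailable [OR]: union of children's cut sets → 3 cut set(s).
Robot arm uncommanded motion [OR]: union of children's cut sets → 5 cut set(s).
Minimal cut sets: {B joint encoder is down, Lower safety controller is out, Resolver is out, Watchdog stuck}; {E-stop relay lost, Primary brake stuck, Primary fieldbus link is out}; {Standby limit switch failed}; {Servo drive offline}; {Motor lost}.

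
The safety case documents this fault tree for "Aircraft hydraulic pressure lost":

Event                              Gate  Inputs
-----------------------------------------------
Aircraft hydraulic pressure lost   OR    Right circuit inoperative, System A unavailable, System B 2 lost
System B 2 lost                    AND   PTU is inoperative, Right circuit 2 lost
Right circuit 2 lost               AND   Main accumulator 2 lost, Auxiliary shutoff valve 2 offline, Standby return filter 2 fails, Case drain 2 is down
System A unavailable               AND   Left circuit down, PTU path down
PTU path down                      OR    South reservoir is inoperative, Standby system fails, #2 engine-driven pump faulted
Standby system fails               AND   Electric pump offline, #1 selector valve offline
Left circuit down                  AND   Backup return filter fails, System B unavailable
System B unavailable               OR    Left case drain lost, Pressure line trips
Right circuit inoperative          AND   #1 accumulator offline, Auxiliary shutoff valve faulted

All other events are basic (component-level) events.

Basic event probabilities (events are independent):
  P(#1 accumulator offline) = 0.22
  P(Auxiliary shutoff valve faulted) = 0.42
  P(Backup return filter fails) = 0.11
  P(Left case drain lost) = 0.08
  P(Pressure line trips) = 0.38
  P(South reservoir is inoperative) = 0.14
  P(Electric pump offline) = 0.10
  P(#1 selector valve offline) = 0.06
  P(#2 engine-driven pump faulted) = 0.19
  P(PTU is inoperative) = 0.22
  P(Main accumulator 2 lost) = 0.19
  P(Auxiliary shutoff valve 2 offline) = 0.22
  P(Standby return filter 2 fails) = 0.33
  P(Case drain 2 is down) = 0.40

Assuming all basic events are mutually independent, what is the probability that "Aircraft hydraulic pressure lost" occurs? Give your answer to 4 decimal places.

P(Right circuit inoperative) [AND] = 0.22 × 0.42 = 0.092400
P(System B unavailable) [OR] = 1 − (1−0.08) × (1−0.38) = 0.429600
P(Left circuit down) [AND] = 0.11 × 0.429600 = 0.047256
P(Standby system fails) [AND] = 0.10 × 0.06 = 0.006000
P(PTU path down) [OR] = 1 − (1−0.14) × (1−0.006000) × (1−0.19) = 0.307580
P(System A unavailable) [AND] = 0.047256 × 0.307580 = 0.014535
P(Right circuit 2 lost) [AND] = 0.19 × 0.22 × 0.33 × 0.40 = 0.005518
P(System B 2 lost) [AND] = 0.22 × 0.005518 = 0.001214
P(Aircraft hydraulic pressure lost) [OR] = 1 − (1−0.092400) × (1−0.014535) × (1−0.001214) = 0.106678
Rounded to 4 decimal places: P(Aircraft hydraulic pressure lost) ≈ 0.1067.

0.1067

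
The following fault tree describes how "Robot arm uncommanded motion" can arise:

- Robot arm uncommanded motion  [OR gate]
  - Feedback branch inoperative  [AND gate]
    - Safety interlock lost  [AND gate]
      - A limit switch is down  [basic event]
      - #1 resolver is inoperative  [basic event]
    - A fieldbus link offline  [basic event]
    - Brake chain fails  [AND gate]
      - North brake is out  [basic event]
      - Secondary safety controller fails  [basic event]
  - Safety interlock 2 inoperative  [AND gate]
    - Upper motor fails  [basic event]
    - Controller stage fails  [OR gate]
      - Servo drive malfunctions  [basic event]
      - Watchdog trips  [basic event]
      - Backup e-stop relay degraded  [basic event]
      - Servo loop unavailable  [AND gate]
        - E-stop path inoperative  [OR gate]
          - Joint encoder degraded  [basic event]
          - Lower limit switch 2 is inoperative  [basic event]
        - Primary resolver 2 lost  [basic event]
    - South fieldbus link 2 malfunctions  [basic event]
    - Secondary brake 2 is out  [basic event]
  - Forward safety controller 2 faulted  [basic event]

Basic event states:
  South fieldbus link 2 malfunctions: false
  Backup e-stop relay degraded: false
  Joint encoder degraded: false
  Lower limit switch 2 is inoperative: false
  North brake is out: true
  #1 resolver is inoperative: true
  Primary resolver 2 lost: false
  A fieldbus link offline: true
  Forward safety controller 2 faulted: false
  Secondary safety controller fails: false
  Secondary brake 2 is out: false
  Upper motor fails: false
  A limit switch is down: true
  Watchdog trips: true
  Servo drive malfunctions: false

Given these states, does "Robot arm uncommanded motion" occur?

No

Safety interlock lost [AND]: A limit switch is down=occurs, #1 resolver is inoperative=occurs → all inputs occur → occurs.
Brake chain fails [AND]: North brake is out=occurs, Secondary safety controller fails=not → not all inputs occur → does not occur.
Feedback branch inoperative [AND]: Safety interlock lost=occurs, A fieldbus link offline=occurs, Brake chain fails=not → not all inputs occur → does not occur.
E-stop path inoperative [OR]: Joint encoder degraded=not, Lower limit switch 2 is inoperative=not → no input occurs → does not occur.
Servo loop unavailable [AND]: E-stop path inoperative=not, Primary resolver 2 lost=not → not all inputs occur → does not occur.
Controller stage fails [OR]: Servo drive malfunctions=not, Watchdog trips=occurs, Backup e-stop relay degraded=not, Servo loop unavailable=not → at least one input occurs → occurs.
Safety interlock 2 inoperative [AND]: Upper motor fails=not, Controller stage fails=occurs, South fieldbus link 2 malfunctions=not, Secondary brake 2 is out=not → not all inputs occur → does not occur.
Robot arm uncommanded motion [OR]: Feedback branch inoperative=not, Safety interlock 2 inoperative=not, Forward safety controller 2 faulted=not → no input occurs → does not occur.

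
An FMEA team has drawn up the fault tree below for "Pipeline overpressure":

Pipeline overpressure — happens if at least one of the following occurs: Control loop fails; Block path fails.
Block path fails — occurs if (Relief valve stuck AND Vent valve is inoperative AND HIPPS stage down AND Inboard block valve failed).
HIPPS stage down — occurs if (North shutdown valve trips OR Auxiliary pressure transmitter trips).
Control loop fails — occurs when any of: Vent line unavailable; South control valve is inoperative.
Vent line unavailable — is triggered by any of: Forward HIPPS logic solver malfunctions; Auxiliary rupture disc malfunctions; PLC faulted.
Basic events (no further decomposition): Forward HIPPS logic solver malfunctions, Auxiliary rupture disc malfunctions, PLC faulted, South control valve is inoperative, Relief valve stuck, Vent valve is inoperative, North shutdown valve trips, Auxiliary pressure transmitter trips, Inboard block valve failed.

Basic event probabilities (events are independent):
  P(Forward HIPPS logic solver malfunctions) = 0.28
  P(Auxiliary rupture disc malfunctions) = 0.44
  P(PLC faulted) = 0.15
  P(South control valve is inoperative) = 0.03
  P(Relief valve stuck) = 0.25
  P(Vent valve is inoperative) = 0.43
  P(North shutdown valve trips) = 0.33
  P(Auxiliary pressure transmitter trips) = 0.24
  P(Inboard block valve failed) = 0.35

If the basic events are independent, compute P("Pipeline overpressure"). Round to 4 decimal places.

P(Vent line unavailable) [OR] = 1 − (1−0.28) × (1−0.44) × (1−0.15) = 0.657280
P(Control loop fails) [OR] = 1 − (1−0.657280) × (1−0.03) = 0.667562
P(HIPPS stage down) [OR] = 1 − (1−0.33) × (1−0.24) = 0.490800
P(Block path fails) [AND] = 0.25 × 0.43 × 0.490800 × 0.35 = 0.018466
P(Pipeline overpressure) [OR] = 1 − (1−0.667562) × (1−0.018466) = 0.673701
Rounded to 4 decimal places: P(Pipeline overpressure) ≈ 0.6737.

0.6737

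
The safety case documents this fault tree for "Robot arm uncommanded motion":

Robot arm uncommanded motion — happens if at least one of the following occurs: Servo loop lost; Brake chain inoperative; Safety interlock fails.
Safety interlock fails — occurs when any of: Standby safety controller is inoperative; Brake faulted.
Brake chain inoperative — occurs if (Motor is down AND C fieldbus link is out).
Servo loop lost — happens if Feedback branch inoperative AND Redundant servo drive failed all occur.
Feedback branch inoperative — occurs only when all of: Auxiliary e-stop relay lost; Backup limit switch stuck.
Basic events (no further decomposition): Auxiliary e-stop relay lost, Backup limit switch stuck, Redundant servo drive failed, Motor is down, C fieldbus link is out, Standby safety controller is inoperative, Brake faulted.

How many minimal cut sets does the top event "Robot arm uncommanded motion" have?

Feedback branch inoperative [AND]: one cut set from each child combined → 1 × 1 = 1 cut set(s).
Servo loop lost [AND]: one cut set from each child combined → 1 × 1 = 1 cut set(s).
Brake chain inoperative [AND]: one cut set from each child combined → 1 × 1 = 1 cut set(s).
Safety interlock fails [OR]: union of children's cut sets → 2 cut set(s).
Robot arm uncommanded motion [OR]: union of children's cut sets → 4 cut set(s).
Minimal cut sets: {Auxiliary e-stop relay lost, Backup limit switch stuck, Redundant servo drive failed}; {C fieldbus link is out, Motor is down}; {Standby safety controller is inoperative}; {Brake faulted}.

4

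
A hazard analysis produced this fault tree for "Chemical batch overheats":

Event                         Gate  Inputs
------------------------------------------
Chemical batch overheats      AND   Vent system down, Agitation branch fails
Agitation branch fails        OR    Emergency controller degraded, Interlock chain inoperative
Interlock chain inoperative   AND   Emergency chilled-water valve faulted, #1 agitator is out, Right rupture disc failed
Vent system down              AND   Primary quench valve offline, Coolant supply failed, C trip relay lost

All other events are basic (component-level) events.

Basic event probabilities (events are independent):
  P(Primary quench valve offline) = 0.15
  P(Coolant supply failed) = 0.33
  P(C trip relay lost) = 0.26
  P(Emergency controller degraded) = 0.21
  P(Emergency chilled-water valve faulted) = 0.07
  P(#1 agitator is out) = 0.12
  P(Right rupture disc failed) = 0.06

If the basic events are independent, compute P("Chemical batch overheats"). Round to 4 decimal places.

P(Vent system down) [AND] = 0.15 × 0.33 × 0.26 = 0.012870
P(Interlock chain inoperative) [AND] = 0.07 × 0.12 × 0.06 = 0.000504
P(Agitation branch fails) [OR] = 1 − (1−0.21) × (1−0.000504) = 0.210398
P(Chemical batch overheats) [AND] = 0.012870 × 0.210398 = 0.002708
Rounded to 4 decimal places: P(Chemical batch overheats) ≈ 0.0027.

0.0027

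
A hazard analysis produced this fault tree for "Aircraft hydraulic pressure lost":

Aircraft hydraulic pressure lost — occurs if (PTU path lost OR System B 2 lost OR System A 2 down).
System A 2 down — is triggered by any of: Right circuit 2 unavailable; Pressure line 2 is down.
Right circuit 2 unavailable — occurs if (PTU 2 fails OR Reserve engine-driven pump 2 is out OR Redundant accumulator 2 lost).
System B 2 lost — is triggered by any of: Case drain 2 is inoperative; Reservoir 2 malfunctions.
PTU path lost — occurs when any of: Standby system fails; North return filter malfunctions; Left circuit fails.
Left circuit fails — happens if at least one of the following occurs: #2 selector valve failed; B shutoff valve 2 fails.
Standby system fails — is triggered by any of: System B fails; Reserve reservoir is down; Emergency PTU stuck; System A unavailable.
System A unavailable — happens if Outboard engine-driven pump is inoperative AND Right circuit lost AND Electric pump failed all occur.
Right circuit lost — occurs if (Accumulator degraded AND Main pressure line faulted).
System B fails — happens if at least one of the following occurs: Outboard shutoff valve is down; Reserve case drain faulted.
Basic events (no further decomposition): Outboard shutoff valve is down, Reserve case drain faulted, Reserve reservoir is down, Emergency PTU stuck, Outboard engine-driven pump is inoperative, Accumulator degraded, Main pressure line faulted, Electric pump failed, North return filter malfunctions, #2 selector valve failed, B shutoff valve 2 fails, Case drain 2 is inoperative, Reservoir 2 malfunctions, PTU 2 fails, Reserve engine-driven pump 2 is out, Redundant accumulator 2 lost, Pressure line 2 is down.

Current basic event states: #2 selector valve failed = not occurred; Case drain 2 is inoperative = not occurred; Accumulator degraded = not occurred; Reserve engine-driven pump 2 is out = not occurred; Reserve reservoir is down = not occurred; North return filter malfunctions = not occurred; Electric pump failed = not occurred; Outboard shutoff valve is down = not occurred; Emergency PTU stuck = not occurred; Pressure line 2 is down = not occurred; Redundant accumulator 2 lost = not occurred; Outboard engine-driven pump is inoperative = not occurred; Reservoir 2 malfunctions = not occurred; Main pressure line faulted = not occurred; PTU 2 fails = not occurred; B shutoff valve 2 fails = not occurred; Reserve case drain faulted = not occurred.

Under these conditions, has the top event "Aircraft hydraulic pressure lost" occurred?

No

System B fails [OR]: Outboard shutoff valve is down=not, Reserve case drain faulted=not → no input occurs → does not occur.
Right circuit lost [AND]: Accumulator degraded=not, Main pressure line faulted=not → not all inputs occur → does not occur.
System A unavailable [AND]: Outboard engine-driven pump is inoperative=not, Right circuit lost=not, Electric pump failed=not → not all inputs occur → does not occur.
Standby system fails [OR]: System B fails=not, Reserve reservoir is down=not, Emergency PTU stuck=not, System A unavailable=not → no input occurs → does not occur.
Left circuit fails [OR]: #2 selector valve failed=not, B shutoff valve 2 fails=not → no input occurs → does not occur.
PTU path lost [OR]: Standby system fails=not, North return filter malfunctions=not, Left circuit fails=not → no input occurs → does not occur.
System B 2 lost [OR]: Case drain 2 is inoperative=not, Reservoir 2 malfunctions=not → no input occurs → does not occur.
Right circuit 2 unavailable [OR]: PTU 2 fails=not, Reserve engine-driven pump 2 is out=not, Redundant accumulator 2 lost=not → no input occurs → does not occur.
System A 2 down [OR]: Right circuit 2 unavailable=not, Pressure line 2 is down=not → no input occurs → does not occur.
Aircraft hydraulic pressure lost [OR]: PTU path lost=not, System B 2 lost=not, System A 2 down=not → no input occurs → does not occur.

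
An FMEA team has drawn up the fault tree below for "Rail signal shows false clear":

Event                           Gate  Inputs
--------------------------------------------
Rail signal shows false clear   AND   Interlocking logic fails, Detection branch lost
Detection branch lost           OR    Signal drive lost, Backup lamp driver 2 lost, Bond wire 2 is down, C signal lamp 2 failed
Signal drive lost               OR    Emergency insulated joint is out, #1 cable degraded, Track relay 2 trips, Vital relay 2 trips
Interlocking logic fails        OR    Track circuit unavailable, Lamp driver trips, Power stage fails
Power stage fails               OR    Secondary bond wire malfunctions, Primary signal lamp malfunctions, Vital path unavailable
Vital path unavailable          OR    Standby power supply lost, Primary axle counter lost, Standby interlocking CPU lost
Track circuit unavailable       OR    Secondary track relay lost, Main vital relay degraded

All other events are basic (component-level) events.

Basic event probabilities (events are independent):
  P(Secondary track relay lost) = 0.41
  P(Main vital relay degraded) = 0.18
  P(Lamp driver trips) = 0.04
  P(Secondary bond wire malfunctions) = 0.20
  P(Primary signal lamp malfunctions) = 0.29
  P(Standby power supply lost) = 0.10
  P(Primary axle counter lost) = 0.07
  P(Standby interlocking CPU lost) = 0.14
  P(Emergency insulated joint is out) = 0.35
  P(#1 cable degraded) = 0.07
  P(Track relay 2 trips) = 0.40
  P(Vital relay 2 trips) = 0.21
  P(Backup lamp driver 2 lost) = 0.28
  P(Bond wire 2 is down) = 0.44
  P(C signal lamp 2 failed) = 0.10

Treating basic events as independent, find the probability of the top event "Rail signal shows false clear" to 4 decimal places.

P(Track circuit unavailable) [OR] = 1 − (1−0.41) × (1−0.18) = 0.516200
P(Vital path unavailable) [OR] = 1 − (1−0.10) × (1−0.07) × (1−0.14) = 0.280180
P(Power stage fails) [OR] = 1 − (1−0.20) × (1−0.29) × (1−0.280180) = 0.591142
P(Interlocking logic fails) [OR] = 1 − (1−0.516200) × (1−0.04) × (1−0.591142) = 0.810107
P(Signal drive lost) [OR] = 1 − (1−0.35) × (1−0.07) × (1−0.40) × (1−0.21) = 0.713467
P(Detection branch lost) [OR] = 1 − (1−0.713467) × (1−0.28) × (1−0.44) × (1−0.10) = 0.896023
P(Rail signal shows false clear) [AND] = 0.810107 × 0.896023 = 0.725875
Rounded to 4 decimal places: P(Rail signal shows false clear) ≈ 0.7259.

0.7259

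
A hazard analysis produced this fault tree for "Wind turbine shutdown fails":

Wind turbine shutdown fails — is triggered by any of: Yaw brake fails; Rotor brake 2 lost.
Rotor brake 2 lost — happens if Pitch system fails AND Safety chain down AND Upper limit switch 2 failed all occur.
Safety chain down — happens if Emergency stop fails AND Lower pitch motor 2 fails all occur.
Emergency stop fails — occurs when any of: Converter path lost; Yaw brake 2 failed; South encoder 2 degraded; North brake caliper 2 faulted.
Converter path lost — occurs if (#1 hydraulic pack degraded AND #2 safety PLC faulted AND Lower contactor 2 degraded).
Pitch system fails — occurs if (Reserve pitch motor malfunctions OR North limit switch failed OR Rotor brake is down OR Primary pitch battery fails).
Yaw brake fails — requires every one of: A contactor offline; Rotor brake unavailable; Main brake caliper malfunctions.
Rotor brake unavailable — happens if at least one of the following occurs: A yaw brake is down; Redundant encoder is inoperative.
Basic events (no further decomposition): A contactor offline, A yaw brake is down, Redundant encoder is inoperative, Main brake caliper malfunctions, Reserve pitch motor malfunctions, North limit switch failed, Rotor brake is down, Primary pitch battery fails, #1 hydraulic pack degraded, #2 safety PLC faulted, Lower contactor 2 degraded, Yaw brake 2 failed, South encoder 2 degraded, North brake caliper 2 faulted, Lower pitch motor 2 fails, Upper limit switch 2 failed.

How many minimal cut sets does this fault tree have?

18

Rotor brake unavailable [OR]: union of children's cut sets → 2 cut set(s).
Yaw brake fails [AND]: one cut set from each child combined → 1 × 2 × 1 = 2 cut set(s).
Pitch system fails [OR]: union of children's cut sets → 4 cut set(s).
Converter path lost [AND]: one cut set from each child combined → 1 × 1 × 1 = 1 cut set(s).
Emergency stop fails [OR]: union of children's cut sets → 4 cut set(s).
Safety chain down [AND]: one cut set from each child combined → 4 × 1 = 4 cut set(s).
Rotor brake 2 lost [AND]: one cut set from each child combined → 4 × 4 × 1 = 16 cut set(s).
Wind turbine shutdown fails [OR]: union of children's cut sets → 18 cut set(s).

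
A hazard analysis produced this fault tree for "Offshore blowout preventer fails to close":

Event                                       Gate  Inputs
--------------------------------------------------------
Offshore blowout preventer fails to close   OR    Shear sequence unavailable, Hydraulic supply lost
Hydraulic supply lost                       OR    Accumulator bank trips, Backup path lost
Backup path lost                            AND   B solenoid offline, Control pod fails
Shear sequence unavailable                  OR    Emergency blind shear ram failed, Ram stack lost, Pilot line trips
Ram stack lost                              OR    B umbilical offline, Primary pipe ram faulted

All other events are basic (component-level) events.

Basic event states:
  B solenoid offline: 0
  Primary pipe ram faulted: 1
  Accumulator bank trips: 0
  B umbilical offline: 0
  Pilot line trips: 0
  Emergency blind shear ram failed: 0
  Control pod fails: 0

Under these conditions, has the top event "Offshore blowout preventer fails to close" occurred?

Yes

Ram stack lost [OR]: B umbilical offline=not, Primary pipe ram faulted=occurs → at least one input occurs → occurs.
Shear sequence unavailable [OR]: Emergency blind shear ram failed=not, Ram stack lost=occurs, Pilot line trips=not → at least one input occurs → occurs.
Backup path lost [AND]: B solenoid offline=not, Control pod fails=not → not all inputs occur → does not occur.
Hydraulic supply lost [OR]: Accumulator bank trips=not, Backup path lost=not → no input occurs → does not occur.
Offshore blowout preventer fails to close [OR]: Shear sequence unavailable=occurs, Hydraulic supply lost=not → at least one input occurs → occurs.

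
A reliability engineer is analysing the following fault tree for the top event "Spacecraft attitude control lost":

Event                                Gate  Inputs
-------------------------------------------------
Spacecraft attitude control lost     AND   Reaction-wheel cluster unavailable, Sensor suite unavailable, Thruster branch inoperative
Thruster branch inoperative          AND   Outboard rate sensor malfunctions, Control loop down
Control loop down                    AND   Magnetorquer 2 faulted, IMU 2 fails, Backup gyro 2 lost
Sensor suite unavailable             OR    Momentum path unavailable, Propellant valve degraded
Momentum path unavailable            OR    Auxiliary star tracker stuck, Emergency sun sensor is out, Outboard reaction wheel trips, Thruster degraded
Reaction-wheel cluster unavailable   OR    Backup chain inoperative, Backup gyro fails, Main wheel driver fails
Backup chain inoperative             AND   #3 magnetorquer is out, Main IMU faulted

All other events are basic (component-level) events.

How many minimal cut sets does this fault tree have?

15

Backup chain inoperative [AND]: one cut set from each child combined → 1 × 1 = 1 cut set(s).
Reaction-wheel cluster unavailable [OR]: union of children's cut sets → 3 cut set(s).
Momentum path unavailable [OR]: union of children's cut sets → 4 cut set(s).
Sensor suite unavailable [OR]: union of children's cut sets → 5 cut set(s).
Control loop down [AND]: one cut set from each child combined → 1 × 1 × 1 = 1 cut set(s).
Thruster branch inoperative [AND]: one cut set from each child combined → 1 × 1 = 1 cut set(s).
Spacecraft attitude control lost [AND]: one cut set from each child combined → 3 × 5 × 1 = 15 cut set(s).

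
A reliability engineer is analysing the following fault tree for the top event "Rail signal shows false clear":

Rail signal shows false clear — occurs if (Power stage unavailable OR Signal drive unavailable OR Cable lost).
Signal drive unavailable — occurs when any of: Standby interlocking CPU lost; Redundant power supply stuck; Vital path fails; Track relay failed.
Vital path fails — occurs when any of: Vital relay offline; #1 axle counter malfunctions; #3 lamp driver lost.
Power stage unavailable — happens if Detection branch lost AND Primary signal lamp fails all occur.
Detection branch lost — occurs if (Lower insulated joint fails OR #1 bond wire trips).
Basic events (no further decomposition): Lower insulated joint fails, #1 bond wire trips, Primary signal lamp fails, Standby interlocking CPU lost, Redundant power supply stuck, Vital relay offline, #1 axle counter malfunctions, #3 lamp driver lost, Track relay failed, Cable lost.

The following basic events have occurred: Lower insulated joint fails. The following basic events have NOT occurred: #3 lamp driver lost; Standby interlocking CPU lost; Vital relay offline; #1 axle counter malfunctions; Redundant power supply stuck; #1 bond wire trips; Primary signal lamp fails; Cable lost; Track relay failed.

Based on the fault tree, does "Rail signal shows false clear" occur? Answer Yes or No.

No

Detection branch lost [OR]: Lower insulated joint fails=occurs, #1 bond wire trips=not → at least one input occurs → occurs.
Power stage unavailable [AND]: Detection branch lost=occurs, Primary signal lamp fails=not → not all inputs occur → does not occur.
Vital path fails [OR]: Vital relay offline=not, #1 axle counter malfunctions=not, #3 lamp driver lost=not → no input occurs → does not occur.
Signal drive unavailable [OR]: Standby interlocking CPU lost=not, Redundant power supply stuck=not, Vital path fails=not, Track relay failed=not → no input occurs → does not occur.
Rail signal shows false clear [OR]: Power stage unavailable=not, Signal drive unavailable=not, Cable lost=not → no input occurs → does not occur.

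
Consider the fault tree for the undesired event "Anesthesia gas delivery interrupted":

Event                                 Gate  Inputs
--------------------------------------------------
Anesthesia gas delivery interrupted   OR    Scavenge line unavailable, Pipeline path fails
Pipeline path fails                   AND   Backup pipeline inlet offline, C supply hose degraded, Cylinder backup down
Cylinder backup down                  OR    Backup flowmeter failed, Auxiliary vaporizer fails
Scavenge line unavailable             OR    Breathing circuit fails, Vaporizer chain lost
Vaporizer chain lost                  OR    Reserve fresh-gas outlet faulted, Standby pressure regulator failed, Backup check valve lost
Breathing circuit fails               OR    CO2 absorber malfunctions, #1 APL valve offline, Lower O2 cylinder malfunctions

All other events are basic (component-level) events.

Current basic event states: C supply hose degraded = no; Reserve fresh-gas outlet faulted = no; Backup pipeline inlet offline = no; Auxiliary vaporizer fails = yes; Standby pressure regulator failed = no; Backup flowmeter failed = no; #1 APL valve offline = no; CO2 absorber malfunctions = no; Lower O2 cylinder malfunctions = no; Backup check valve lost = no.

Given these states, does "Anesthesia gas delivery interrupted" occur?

No

Breathing circuit fails [OR]: CO2 absorber malfunctions=not, #1 APL valve offline=not, Lower O2 cylinder malfunctions=not → no input occurs → does not occur.
Vaporizer chain lost [OR]: Reserve fresh-gas outlet faulted=not, Standby pressure regulator failed=not, Backup check valve lost=not → no input occurs → does not occur.
Scavenge line unavailable [OR]: Breathing circuit fails=not, Vaporizer chain lost=not → no input occurs → does not occur.
Cylinder backup down [OR]: Backup flowmeter failed=not, Auxiliary vaporizer fails=occurs → at least one input occurs → occurs.
Pipeline path fails [AND]: Backup pipeline inlet offline=not, C supply hose degraded=not, Cylinder backup down=occurs → not all inputs occur → does not occur.
Anesthesia gas delivery interrupted [OR]: Scavenge line unavailable=not, Pipeline path fails=not → no input occurs → does not occur.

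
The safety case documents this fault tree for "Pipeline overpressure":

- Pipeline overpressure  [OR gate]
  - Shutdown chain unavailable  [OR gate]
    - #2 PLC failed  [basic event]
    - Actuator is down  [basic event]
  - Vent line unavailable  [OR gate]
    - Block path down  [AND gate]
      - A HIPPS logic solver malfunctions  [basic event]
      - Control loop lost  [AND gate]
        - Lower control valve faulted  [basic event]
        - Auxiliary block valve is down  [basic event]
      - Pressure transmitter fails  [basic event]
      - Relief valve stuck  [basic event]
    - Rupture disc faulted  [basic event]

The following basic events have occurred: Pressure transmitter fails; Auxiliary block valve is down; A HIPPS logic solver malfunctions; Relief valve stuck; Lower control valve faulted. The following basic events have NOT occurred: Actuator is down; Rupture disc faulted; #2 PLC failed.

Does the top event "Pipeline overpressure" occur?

Yes

Shutdown chain unavailable [OR]: #2 PLC failed=not, Actuator is down=not → no input occurs → does not occur.
Control loop lost [AND]: Lower control valve faulted=occurs, Auxiliary block valve is down=occurs → all inputs occur → occurs.
Block path down [AND]: A HIPPS logic solver malfunctions=occurs, Control loop lost=occurs, Pressure transmitter fails=occurs, Relief valve stuck=occurs → all inputs occur → occurs.
Vent line unavailable [OR]: Block path down=occurs, Rupture disc faulted=not → at least one input occurs → occurs.
Pipeline overpressure [OR]: Shutdown chain unavailable=not, Vent line unavailable=occurs → at least one input occurs → occurs.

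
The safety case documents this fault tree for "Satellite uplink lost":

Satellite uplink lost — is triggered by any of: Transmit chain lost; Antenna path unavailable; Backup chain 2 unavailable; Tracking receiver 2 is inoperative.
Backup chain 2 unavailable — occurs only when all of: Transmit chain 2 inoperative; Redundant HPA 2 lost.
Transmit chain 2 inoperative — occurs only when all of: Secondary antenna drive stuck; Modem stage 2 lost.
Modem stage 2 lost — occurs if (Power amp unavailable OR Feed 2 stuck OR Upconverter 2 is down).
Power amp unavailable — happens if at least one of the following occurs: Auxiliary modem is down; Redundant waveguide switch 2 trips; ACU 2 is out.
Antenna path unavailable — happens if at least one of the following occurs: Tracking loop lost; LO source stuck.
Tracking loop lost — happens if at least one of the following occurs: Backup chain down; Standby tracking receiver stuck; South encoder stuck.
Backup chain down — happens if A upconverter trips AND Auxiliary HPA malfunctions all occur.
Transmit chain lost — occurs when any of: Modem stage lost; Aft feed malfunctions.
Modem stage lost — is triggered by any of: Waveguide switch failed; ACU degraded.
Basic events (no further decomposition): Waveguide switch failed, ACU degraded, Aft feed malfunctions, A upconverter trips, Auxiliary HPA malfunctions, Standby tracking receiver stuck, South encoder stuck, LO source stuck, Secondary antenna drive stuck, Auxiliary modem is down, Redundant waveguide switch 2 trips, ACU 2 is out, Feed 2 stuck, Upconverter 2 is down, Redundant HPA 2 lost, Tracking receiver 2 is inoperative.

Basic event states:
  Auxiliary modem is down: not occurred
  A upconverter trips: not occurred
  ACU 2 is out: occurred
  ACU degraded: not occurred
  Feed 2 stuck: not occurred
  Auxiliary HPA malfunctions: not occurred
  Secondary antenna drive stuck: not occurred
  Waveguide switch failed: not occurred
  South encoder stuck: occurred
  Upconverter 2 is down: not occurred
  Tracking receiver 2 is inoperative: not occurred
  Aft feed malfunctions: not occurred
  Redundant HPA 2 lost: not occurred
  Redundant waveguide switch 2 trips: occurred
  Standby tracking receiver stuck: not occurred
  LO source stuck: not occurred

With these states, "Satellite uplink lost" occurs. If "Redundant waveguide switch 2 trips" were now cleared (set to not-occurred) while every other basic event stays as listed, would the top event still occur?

Counterfactual: set "Redundant waveguide switch 2 trips" to not occurred.
Modem stage lost [OR]: Waveguide switch failed=not, ACU degraded=not → no input occurs → does not occur.
Transmit chain lost [OR]: Modem stage lost=not, Aft feed malfunctions=not → no input occurs → does not occur.
Backup chain down [AND]: A upconverter trips=not, Auxiliary HPA malfunctions=not → not all inputs occur → does not occur.
Tracking loop lost [OR]: Backup chain down=not, Standby tracking receiver stuck=not, South encoder stuck=occurs → at least one input occurs → occurs.
Antenna path unavailable [OR]: Tracking loop lost=occurs, LO source stuck=not → at least one input occurs → occurs.
Power amp unavailable [OR]: Auxiliary modem is down=not, Redundant waveguide switch 2 trips=not, ACU 2 is out=occurs → at least one input occurs → occurs.
Modem stage 2 lost [OR]: Power amp unavailable=occurs, Feed 2 stuck=not, Upconverter 2 is down=not → at least one input occurs → occurs.
Transmit chain 2 inoperative [AND]: Secondary antenna drive stuck=not, Modem stage 2 lost=occurs → not all inputs occur → does not occur.
Backup chain 2 unavailable [AND]: Transmit chain 2 inoperative=not, Redundant HPA 2 lost=not → not all inputs occur → does not occur.
Satellite uplink lost [OR]: Transmit chain lost=not, Antenna path unavailable=occurs, Backup chain 2 unavailable=not, Tracking receiver 2 is inoperative=not → at least one input occurs → occurs.

Yes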